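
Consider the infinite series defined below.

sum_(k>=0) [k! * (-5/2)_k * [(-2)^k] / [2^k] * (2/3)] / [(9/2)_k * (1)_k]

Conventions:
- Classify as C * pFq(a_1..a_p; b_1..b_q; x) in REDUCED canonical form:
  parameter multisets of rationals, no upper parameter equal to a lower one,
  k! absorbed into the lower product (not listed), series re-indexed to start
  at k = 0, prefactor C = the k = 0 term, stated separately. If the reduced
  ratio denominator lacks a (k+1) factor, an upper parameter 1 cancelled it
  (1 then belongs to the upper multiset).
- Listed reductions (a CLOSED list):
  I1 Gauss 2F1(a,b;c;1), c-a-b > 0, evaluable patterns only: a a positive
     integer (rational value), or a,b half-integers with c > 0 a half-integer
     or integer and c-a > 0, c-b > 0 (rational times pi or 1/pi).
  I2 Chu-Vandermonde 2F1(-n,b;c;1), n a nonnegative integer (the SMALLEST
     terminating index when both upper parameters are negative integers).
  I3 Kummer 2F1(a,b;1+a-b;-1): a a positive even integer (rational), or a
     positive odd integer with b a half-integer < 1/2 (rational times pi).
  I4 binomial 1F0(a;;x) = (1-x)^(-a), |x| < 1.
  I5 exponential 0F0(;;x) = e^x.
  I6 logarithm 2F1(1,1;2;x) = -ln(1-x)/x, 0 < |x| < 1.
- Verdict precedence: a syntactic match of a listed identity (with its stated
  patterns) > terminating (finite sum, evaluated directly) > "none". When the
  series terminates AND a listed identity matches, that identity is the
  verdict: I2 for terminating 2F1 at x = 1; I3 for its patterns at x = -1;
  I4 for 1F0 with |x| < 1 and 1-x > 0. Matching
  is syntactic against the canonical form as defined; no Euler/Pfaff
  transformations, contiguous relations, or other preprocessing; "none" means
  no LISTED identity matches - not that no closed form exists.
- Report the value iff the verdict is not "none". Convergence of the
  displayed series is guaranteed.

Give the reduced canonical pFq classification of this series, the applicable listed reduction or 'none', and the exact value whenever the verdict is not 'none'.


Prefactor 2/3, argument -1: 2F1 with upper {-5/2, 1} over lower {9/2}. Verdict: this is the Kummer evaluation I3 (x = -1; c = 9/2 equals 1+a-b for upper {-5/2, 1}: listed pattern). Hence: (35/96) * pi.

Key observation: t_0 = 2/3 here, and the factorial ratio (prefactor 2/3) (k+a-1)!/(a-1)! is a rising factorial (a)_k.
Step ratio: r(k) = (-1) * (k-5/2) (k+1) / [(k+9/2) (k+1)] ; factor over Q: parameters, x = (-1), and C = 2/3.


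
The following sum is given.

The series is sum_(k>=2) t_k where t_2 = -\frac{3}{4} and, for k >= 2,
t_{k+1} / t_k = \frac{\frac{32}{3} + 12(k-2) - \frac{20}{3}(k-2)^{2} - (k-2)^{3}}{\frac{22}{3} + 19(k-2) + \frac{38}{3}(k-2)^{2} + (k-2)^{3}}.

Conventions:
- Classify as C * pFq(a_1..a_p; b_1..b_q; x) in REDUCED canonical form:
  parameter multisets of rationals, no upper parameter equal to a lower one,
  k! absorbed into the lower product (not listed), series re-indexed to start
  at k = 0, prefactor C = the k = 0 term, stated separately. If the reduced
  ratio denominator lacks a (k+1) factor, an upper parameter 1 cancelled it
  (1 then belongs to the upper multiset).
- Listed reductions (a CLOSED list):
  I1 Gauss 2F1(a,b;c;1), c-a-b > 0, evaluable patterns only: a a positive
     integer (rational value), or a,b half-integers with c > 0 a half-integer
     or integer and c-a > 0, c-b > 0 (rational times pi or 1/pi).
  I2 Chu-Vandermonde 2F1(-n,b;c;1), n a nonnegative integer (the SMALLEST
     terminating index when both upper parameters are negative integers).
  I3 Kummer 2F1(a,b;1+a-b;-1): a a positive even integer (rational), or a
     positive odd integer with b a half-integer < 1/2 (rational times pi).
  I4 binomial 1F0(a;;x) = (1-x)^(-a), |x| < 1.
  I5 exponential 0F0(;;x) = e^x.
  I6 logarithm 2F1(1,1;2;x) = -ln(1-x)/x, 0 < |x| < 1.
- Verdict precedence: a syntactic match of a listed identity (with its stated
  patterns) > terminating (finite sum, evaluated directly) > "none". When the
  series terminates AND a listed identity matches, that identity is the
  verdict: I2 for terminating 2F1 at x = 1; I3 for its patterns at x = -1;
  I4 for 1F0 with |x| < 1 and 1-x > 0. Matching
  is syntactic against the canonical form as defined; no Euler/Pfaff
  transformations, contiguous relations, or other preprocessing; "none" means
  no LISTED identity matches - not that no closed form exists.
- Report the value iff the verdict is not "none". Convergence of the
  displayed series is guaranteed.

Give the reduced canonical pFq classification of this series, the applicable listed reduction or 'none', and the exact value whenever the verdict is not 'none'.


Structural cue: from the first term -\frac{3}{4}: the ratio is unreduced: k + 2/3 divides both sides (C = -3/4, x = -1).
Consecutive-term ratio: r(k) = -1 * (k-2) (k+8) / [(k+11) (k+1)] - poly over poly, x = -1 from leading terms; C = -\frac{3}{4} at k = 0.

Reduced: x = -1, 2F1, upper = {-2, 8}, lower = {11}, C = -\frac{3}{4}. Verdict (x = -1): Kummer (I3) applies (x = -1; c = 11 equals 1+a-b for upper {-2, 8}: listed pattern). Sum: -\frac{9}{4}.


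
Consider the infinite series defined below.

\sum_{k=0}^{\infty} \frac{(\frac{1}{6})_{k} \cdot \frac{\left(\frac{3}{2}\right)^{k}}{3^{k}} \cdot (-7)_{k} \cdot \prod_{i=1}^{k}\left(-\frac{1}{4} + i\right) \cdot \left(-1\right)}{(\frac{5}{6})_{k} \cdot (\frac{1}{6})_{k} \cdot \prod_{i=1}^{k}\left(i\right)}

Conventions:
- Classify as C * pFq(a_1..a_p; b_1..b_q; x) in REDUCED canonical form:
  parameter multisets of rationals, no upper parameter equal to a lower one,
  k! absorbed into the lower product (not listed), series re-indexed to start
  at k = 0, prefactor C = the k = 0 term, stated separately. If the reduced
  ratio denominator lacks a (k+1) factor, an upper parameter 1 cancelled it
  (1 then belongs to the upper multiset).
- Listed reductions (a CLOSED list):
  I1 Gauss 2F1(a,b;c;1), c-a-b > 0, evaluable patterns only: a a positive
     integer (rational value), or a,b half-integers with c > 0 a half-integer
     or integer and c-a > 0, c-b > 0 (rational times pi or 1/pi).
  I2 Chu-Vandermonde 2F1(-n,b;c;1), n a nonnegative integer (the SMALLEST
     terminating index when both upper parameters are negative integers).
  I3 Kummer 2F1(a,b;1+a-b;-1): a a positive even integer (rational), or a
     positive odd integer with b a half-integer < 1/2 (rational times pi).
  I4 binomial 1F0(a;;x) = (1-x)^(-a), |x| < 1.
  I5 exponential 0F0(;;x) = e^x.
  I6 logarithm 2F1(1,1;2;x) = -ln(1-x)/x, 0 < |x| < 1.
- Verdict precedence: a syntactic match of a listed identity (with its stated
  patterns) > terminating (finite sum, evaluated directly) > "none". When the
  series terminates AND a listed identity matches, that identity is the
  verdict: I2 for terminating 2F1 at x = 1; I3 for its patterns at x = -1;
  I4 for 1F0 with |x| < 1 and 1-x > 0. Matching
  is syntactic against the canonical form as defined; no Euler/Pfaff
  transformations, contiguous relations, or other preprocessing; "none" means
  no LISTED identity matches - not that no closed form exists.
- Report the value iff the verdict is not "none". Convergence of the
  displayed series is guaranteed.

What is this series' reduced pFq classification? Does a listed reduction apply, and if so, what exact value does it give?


Prefactor -1, argument \frac{1}{2}: 2F1 with upper {-7, \frac{3}{4}} over lower {\frac{5}{6}}. Verdict: terminating. (-7)_k vanishes past k = 7, leaving a 8-term sum, computed directly. Hence: -\frac{21299503741}{418929786880}.

First insight: from the first term -1: the two k-th powers (C = -1, x = 1/2) combine into one argument.
Adjacent-term ratio: r(k) = \frac{1}{2} * (k-7) (k+\frac{3}{4}) / [(k+\frac{5}{6}) (k+1)] - rational; roots negated = parameters, x = \frac{1}{2}, C = -1.


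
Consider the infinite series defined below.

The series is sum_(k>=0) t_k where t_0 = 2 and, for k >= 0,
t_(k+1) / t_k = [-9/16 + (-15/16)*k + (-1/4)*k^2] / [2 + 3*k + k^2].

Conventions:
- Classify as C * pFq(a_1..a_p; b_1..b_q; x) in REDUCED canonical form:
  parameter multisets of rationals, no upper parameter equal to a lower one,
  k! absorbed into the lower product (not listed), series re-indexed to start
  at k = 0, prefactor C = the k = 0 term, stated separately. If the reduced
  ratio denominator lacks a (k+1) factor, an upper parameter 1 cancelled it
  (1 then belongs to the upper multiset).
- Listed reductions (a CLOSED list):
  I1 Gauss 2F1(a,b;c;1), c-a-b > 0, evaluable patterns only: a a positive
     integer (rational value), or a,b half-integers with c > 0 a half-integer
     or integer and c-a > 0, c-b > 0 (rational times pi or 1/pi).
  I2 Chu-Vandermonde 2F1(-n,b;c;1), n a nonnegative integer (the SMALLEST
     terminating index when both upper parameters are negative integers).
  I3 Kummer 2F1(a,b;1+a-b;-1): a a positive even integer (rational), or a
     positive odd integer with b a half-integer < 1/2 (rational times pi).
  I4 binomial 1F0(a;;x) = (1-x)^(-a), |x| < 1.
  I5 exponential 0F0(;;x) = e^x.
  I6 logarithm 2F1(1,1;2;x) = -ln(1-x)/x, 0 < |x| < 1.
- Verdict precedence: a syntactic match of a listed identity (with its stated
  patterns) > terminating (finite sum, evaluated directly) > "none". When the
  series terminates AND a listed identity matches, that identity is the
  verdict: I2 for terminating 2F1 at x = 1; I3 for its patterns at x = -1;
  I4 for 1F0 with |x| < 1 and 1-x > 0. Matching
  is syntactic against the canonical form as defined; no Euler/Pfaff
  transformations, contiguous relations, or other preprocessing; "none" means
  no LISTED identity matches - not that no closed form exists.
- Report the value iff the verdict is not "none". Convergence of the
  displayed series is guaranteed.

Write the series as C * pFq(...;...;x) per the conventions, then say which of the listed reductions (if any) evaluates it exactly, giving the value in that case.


Canonical form: C = 2 times 2F1 with upper {3/4, 3}, lower {2}, x = -1/4. Verdict: none. Every listed pattern misses the 2F1 form at -1/4, upper {3/4, 3}.

Key observation: with t_0 = 2, roots of the ratio polynomials (C = 2, x = -1/4) are the negated parameters.
Step ratio: r(k) = (-1/4) * (k+3/4) (k+3) / [(k+2) (k+1)] ; factor over Q: parameters, x = (-1/4), and C = 2.


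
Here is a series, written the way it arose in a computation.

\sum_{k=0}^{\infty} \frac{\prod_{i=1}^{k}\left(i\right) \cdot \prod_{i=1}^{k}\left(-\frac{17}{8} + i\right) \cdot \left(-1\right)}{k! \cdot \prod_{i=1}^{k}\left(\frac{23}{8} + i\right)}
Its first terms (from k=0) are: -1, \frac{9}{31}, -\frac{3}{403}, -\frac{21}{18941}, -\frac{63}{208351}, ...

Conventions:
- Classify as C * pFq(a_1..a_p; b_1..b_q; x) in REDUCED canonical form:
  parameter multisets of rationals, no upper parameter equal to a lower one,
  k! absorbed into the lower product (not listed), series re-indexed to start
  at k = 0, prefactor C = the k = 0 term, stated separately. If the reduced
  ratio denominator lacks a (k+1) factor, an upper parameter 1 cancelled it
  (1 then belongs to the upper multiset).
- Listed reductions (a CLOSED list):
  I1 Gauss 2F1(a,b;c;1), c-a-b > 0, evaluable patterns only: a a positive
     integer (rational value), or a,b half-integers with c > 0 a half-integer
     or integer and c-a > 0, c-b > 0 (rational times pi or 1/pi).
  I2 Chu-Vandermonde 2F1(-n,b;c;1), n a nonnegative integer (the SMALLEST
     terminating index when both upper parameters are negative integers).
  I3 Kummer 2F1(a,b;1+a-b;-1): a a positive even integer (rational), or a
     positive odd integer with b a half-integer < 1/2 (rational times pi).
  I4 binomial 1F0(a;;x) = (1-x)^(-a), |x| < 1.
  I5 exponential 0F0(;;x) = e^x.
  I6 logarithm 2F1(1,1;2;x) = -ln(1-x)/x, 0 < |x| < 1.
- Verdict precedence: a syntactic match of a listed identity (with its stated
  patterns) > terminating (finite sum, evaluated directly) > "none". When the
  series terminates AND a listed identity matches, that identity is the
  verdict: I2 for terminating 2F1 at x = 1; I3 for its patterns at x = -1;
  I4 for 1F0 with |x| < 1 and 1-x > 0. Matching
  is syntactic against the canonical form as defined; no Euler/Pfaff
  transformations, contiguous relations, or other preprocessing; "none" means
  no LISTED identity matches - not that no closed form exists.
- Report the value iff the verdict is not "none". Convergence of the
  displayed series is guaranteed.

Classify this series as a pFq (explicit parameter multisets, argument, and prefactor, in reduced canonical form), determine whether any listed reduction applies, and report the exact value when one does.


Structural cue: t_0 being -1, the running product (C = -1, x = 1) telescopes to a rising factorial.
Term ratio: r(k) = 1 * (k-\frac{9}{8}) (k+1) / [(k+\frac{31}{8}) (k+1)] - rational in k, leading ratio 1; with t_0 = -1, classification follows.

Classification (C = -1): 2F1 with upper {-\frac{9}{8}, 1}, lower {\frac{31}{8}}, argument x = 1. Verdict at x = 1: the Gauss summation I1 matches (x = 1: the Gamma ratio telescopes since c-a-b = 4 > 0 and a = 1 in Z>0). Hence: -\frac{23}{32}.


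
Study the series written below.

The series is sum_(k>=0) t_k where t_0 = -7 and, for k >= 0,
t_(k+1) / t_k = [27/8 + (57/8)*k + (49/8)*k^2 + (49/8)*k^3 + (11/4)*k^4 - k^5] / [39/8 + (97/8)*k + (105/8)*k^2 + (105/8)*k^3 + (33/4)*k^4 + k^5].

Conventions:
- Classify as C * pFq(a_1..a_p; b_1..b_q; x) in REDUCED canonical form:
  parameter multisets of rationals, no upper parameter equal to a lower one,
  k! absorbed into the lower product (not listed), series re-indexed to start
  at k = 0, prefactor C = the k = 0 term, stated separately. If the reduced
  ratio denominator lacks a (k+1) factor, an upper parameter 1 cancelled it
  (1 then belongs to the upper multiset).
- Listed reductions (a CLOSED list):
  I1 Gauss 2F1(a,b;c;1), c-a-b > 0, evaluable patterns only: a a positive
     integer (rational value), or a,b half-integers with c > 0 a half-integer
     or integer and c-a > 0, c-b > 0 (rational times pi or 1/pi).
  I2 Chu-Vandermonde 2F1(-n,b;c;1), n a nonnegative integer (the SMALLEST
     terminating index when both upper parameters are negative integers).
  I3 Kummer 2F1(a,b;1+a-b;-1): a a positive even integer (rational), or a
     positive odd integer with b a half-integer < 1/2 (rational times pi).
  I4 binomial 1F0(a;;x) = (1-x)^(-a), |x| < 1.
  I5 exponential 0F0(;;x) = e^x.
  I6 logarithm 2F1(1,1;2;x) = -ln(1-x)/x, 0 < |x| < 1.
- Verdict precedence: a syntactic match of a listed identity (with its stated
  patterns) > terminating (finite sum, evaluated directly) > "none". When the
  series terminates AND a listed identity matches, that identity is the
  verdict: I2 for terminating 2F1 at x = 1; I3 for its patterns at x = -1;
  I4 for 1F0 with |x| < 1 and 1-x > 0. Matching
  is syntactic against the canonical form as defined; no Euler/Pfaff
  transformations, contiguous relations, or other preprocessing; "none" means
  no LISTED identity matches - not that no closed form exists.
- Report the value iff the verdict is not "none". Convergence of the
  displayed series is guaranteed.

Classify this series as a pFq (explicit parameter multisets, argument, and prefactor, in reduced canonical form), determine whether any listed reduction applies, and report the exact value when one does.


Reduced: x = -1, 2F1, upper = {-9/2, 1}, lower = {13/2}, C = -7. Verdict: Kummer's theorem (I3) fires (x = -1; c = 13/2 equals 1+a-b for upper {-9/2, 1}: listed pattern). Sum: (-4851/1024) * pi.

The tell: x = (-1) and the parameter 3/4 appears in both the upper and lower lists and cancels (alongside the other common factor).
Term ratio: r(k) = (-1) * (k-9/2) (k+1) / [(k+13/2) (k+1)] - rational in k, leading ratio (-1); with t_0 = -7, classification follows.


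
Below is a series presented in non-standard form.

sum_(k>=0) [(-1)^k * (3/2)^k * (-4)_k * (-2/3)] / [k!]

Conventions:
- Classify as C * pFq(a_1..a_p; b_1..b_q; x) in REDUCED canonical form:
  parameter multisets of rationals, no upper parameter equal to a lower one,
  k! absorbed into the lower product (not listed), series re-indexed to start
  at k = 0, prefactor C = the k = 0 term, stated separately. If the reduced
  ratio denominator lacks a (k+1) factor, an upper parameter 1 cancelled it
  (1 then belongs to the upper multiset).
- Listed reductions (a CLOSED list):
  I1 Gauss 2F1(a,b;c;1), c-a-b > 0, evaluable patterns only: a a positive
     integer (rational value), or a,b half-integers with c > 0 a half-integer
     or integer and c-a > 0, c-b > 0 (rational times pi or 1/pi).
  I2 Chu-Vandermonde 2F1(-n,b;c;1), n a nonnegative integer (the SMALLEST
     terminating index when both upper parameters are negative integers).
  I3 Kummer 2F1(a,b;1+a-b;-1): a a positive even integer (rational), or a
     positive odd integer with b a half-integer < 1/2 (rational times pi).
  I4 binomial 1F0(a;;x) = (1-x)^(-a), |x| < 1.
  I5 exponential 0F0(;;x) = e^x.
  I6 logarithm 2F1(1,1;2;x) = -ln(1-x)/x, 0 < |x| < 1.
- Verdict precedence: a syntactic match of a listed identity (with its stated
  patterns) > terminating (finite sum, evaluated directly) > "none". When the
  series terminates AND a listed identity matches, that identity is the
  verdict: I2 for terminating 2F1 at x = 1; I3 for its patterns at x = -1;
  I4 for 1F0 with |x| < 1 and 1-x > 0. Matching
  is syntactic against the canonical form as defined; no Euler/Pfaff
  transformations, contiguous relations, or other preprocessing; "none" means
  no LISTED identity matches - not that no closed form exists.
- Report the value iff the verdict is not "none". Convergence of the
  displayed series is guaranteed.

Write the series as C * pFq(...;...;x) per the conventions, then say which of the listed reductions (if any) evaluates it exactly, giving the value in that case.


First insight: t_0 being -2/3, the (-1)^k factor (C = -2/3) folds into the argument's sign.
Step ratio: r(k) = (-3/2) * (k-4) / [(k+1)] - rational in k. x = (-3/2); t_0 = -2/3; negate the roots.

Classification (C = -2/3): 1F0 with upper {-4}, lower {-}, argument x = -3/2. Verdict: terminating (-4 upstairs). 5 nonzero terms in all; added directly. Sum: -625/24.


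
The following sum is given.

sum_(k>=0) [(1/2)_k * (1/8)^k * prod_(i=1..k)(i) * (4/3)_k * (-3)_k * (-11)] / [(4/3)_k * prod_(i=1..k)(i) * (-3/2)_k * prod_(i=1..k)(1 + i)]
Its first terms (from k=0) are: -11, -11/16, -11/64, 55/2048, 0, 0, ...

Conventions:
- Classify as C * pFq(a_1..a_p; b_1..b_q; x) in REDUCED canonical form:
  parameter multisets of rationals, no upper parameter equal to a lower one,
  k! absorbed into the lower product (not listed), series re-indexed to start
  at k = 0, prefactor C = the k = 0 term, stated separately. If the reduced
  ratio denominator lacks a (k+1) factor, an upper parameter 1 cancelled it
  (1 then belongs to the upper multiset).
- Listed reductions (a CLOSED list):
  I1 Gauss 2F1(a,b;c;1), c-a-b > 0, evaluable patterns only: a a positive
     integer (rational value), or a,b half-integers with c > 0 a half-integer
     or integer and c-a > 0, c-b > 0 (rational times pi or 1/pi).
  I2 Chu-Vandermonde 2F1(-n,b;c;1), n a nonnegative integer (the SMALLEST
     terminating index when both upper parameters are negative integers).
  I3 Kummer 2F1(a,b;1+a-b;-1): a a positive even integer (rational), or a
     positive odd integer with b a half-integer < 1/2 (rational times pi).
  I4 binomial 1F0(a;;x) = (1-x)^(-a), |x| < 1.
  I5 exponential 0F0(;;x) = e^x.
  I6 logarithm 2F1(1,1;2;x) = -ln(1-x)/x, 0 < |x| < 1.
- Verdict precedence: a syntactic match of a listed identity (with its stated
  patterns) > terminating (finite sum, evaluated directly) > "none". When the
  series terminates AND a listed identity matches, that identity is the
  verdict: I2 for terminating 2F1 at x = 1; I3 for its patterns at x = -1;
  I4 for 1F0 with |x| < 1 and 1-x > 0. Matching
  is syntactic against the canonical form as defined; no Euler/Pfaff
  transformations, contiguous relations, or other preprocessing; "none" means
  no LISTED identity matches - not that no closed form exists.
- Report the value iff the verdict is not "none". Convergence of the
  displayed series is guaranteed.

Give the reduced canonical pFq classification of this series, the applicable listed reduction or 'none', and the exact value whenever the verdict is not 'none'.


Reduced: x = 1/8, 3F2, upper = {-3, 1/2, 1}, lower = {-3/2, 2}, C = -11. Verdict: terminating - upper parameter -3 makes this a finite sum (last index 3), evaluated exactly. Value: -24233/2048.

Structural cue: x = (1/8) and the product of the first k integers (prefactor -11) is k!.
Consecutive-term ratio: r(k) = (1/8) * (k-3) (k+1/2) (k+1) / [(k-3/2) (k+2) (k+1)] - rational in k, leading ratio (1/8); with t_0 = -11, classification follows.


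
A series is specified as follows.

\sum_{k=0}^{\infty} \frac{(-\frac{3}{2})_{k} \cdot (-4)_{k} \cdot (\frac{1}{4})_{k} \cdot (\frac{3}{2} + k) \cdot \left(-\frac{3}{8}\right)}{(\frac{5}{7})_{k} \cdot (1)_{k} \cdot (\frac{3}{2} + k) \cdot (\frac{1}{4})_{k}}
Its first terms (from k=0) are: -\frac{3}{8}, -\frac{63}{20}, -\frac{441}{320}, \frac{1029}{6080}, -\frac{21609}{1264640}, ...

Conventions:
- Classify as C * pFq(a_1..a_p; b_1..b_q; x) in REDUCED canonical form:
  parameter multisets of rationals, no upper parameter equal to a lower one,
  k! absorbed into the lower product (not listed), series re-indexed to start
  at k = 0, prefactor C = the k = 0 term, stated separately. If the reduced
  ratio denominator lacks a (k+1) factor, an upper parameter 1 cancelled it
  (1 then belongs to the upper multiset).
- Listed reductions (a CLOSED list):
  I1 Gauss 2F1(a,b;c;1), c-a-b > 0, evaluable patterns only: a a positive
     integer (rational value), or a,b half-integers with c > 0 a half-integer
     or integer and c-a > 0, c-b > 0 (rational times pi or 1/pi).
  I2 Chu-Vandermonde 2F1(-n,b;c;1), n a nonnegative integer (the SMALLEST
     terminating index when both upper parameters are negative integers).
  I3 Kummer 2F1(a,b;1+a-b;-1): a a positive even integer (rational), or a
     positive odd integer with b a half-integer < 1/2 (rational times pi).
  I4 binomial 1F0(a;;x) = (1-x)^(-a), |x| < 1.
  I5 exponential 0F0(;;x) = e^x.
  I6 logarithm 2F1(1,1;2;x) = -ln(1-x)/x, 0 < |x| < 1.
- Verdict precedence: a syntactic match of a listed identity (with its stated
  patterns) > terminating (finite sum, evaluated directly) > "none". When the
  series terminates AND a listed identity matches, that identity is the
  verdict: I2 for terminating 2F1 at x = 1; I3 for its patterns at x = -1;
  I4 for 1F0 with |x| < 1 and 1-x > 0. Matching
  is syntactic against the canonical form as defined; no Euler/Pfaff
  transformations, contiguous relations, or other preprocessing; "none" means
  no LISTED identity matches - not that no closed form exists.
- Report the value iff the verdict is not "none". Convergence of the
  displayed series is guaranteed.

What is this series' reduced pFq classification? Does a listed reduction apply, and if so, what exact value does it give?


With C = -\frac{3}{8}: the canonical form is 2F1(-4, -\frac{3}{2}; \frac{5}{7}; 1). Verdict: Vandermonde's identity (I2) fires (terminating 2F1 at x = 1 with n = 4, b = -3/2, c = \frac{5}{7}). Sum: -\frac{1201653}{252928}.

The tell: from the first term -\frac{3}{8}: the factor k + 3/2 cancels (top and bottom), leaving prefactor -3/8.
Term ratio: r(k) = 1 * (k-4) (k-\frac{3}{2}) / [(k+\frac{5}{7}) (k+1)] - rational in k. x = 1; t_0 = -\frac{3}{8}; negate the roots.


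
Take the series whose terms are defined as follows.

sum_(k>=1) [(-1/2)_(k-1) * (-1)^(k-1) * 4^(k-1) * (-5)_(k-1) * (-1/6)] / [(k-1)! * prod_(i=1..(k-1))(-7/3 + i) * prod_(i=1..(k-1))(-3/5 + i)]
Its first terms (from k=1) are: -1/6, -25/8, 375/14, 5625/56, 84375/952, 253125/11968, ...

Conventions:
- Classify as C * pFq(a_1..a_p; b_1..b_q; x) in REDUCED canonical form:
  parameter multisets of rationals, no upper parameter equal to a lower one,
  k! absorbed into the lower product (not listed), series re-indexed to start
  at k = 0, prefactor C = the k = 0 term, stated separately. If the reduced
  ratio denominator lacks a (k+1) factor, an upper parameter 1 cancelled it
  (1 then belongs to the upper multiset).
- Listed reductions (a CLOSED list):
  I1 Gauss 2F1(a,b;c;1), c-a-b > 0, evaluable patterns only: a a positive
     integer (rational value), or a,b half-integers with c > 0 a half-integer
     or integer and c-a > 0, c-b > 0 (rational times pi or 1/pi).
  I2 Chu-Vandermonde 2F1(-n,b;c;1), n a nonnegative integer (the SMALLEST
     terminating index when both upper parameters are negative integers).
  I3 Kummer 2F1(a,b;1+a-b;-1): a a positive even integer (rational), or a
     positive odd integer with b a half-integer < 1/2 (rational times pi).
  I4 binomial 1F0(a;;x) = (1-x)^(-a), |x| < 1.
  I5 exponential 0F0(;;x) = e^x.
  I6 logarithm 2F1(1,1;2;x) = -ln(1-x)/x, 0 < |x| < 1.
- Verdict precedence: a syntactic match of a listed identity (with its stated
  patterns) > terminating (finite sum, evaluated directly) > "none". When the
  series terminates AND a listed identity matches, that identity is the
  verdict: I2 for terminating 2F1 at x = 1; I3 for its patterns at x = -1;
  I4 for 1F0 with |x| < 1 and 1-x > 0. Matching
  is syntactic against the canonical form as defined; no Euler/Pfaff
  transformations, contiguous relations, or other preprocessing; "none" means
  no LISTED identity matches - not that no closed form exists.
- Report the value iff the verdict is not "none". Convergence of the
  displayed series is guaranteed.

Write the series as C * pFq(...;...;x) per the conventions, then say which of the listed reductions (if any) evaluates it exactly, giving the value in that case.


With C = -1/6: the canonical form is 2F2(-5, -1/2; -4/3, 2/5; -4). Verdict: terminating - upper -5 stops the sum at k = 5; the 6 terms are added exactly. Exact value: 58740337/251328.

First insight: x = (-4) and the lower running product (prefactor -1/6) is a rising factorial.
Adjacent-term ratio: r(k) = (-4) * (k-5) (k-1/2) / [(k-4/3) (k+2/5) (k+1)] - rational in k, leading ratio (-4); with t_0 = -1/6, classification follows.


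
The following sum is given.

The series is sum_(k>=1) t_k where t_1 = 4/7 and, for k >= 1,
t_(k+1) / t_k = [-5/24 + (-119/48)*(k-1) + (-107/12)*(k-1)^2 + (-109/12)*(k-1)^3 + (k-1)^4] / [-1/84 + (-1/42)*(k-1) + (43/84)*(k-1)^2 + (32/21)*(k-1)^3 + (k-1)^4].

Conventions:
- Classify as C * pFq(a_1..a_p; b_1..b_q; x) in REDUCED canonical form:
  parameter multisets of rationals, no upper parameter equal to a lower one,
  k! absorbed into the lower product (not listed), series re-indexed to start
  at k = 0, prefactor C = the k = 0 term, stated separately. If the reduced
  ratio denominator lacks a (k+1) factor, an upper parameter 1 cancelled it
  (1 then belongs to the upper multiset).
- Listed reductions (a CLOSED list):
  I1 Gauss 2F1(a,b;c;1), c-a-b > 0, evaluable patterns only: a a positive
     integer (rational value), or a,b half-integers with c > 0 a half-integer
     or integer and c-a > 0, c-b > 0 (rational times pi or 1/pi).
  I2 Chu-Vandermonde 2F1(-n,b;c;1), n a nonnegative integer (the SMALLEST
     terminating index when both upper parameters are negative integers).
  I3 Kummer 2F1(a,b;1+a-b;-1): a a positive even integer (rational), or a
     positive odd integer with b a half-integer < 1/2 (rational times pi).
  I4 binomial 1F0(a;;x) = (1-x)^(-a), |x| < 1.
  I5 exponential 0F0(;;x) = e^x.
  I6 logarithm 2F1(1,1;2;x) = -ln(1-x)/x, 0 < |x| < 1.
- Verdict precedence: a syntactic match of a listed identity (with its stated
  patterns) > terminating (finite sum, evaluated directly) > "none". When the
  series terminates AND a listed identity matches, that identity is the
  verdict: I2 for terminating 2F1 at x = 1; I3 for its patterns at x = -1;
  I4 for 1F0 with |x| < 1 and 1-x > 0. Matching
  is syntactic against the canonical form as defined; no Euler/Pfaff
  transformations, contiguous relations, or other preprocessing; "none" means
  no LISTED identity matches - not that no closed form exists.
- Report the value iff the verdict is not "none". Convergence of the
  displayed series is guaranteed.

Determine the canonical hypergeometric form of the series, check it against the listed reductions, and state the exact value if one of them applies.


Classification (C = 4/7): 2F1 with upper {-10, 1/4}, lower {-1/7}, argument x = 1. Verdict (x = 1): Chu-Vandermonde (I2) applies (terminating 2F1 at x = 1 with n = 10, b = 1/4, c = -1/7). Sum: 31512978797161/46571269914624.

Structural cue: t_0 = 4/7 here, and the parameter 1/6 appears in both the upper and lower lists and cancels (alongside the other common factor).
Consecutive-term ratio: r(k) = 1 * (k-10) (k+1/4) / [(k-1/7) (k+1)] - rational in k. x = 1; t_0 = 4/7; negate the roots.


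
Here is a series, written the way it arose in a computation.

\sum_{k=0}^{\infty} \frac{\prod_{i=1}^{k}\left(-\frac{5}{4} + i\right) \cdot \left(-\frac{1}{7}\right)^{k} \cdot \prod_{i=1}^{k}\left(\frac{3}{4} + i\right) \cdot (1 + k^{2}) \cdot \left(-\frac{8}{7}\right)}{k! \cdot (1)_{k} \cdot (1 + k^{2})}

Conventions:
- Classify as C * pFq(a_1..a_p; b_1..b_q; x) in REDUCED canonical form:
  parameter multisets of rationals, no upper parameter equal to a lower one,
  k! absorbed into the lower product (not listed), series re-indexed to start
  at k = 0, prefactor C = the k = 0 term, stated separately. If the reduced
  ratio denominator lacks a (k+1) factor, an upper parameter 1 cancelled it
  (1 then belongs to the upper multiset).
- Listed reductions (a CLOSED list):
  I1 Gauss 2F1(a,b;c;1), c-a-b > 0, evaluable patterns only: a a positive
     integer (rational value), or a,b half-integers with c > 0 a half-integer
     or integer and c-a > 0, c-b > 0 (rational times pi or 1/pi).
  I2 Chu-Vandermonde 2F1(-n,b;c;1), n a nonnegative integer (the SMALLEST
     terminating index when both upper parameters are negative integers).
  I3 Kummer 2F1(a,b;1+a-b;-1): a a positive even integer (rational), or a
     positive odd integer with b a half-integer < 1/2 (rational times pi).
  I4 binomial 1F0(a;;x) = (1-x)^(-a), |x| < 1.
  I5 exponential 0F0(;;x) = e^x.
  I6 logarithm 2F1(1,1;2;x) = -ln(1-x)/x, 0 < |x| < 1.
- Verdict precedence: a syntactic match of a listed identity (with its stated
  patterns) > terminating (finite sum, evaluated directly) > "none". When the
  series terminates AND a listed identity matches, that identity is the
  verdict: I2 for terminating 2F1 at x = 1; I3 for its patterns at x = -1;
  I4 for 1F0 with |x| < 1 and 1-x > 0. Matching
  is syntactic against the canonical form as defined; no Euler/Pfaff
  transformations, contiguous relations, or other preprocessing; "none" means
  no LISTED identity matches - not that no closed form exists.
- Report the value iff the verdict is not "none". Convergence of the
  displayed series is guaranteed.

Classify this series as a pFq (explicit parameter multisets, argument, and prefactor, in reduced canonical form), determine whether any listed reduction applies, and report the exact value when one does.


The tell: x = -\frac{1}{7} and the running product (C = -8/7) telescopes to a rising factorial.
Adjacent-term ratio: r(k) = -\frac{1}{7} * (k-\frac{1}{4}) (k+\frac{7}{4}) / [(k+1) (k+1)] - rational in k, leading ratio -\frac{1}{7}; with t_0 = -\frac{8}{7}, classification follows.

Reduced: x = -\frac{1}{7}, 2F1, upper = {-\frac{1}{4}, \frac{7}{4}}, lower = {1}, C = -\frac{8}{7}. Verdict: none (x = -\frac{1}{7}): each listed identity misses the multisets {-\frac{1}{4}, \frac{7}{4}} ; {1}.


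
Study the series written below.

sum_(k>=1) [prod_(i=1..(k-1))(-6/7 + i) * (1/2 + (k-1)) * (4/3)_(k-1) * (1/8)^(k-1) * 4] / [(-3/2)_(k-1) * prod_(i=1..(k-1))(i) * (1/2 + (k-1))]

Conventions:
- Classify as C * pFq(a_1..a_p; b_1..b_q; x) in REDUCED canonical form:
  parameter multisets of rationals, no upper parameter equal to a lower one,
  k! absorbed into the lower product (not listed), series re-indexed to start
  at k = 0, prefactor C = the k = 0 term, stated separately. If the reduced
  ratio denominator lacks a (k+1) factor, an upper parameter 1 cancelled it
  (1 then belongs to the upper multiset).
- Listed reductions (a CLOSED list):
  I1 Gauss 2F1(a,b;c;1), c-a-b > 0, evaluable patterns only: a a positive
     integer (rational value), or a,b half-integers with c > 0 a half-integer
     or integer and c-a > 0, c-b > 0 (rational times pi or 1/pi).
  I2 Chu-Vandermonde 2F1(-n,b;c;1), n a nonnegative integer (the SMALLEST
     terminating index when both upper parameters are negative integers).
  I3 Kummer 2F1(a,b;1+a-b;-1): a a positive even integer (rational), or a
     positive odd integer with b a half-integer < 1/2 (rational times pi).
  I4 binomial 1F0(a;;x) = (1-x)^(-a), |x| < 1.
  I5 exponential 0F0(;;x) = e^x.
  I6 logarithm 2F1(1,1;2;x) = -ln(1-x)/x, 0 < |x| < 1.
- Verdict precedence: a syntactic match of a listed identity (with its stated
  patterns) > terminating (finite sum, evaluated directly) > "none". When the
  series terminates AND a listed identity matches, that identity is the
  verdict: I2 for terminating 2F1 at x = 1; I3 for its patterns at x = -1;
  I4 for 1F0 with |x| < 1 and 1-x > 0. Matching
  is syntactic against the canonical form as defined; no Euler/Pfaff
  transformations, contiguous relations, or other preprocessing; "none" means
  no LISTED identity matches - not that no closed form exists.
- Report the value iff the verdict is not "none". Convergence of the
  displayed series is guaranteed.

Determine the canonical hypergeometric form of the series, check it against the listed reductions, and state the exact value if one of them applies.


First insight: t_0 = 4 here, and the running product (C = 4, x = 1/8) telescopes to a rising factorial.
Ratio: r(k) = (1/8) * (k+1/7) (k+4/3) / [(k-3/2) (k+1)] ; factor over Q: parameters, x = (1/8), and C = 4.

Reduced: x = 1/8, 2F1, upper = {1/7, 4/3}, lower = {-3/2}, C = 4. Verdict: none - at argument 1/8 the multisets {1/7, 4/3} ; {-3/2} match no listed identity.


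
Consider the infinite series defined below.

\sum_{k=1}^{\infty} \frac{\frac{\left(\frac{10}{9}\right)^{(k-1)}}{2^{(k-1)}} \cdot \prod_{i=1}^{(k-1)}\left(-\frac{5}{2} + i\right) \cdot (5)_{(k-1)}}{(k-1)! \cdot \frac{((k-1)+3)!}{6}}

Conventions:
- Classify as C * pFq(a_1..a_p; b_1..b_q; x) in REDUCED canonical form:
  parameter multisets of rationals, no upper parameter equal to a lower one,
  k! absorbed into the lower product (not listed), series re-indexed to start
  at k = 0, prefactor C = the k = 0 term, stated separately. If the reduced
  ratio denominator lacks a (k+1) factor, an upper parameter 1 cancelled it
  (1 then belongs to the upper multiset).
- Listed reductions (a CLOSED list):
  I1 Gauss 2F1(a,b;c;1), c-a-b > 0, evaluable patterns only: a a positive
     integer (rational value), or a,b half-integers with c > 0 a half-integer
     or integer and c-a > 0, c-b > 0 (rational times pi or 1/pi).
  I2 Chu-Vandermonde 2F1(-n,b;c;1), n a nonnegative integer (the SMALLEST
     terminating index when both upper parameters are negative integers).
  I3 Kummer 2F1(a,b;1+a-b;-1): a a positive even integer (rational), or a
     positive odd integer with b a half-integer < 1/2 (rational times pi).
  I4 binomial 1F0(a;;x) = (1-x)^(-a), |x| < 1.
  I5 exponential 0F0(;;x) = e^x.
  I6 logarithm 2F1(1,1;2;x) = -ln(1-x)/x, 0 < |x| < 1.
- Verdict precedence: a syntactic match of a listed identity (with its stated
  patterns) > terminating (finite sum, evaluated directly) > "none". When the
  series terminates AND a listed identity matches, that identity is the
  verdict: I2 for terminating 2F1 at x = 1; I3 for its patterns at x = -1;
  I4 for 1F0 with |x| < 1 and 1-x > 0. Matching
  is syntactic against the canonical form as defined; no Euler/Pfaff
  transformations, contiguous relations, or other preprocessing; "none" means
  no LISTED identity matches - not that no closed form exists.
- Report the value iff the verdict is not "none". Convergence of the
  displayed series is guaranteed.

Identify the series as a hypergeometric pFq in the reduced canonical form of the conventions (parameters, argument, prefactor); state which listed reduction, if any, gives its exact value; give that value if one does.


With C = 1: the canonical form is 2F1(-\frac{3}{2}, 5; 4; \frac{5}{9}). Verdict: none (x = \frac{5}{9}): each listed identity misses the multisets {-\frac{3}{2}, 5} ; {4}.

First insight: x = \frac{5}{9} and the two k-th powers (C = 1) combine into one argument.
Step ratio: r(k) = \frac{5}{9} * (k-\frac{3}{2}) (k+5) / [(k+4) (k+1)] - rational in k, leading ratio \frac{5}{9}; with t_0 = 1, classification follows.


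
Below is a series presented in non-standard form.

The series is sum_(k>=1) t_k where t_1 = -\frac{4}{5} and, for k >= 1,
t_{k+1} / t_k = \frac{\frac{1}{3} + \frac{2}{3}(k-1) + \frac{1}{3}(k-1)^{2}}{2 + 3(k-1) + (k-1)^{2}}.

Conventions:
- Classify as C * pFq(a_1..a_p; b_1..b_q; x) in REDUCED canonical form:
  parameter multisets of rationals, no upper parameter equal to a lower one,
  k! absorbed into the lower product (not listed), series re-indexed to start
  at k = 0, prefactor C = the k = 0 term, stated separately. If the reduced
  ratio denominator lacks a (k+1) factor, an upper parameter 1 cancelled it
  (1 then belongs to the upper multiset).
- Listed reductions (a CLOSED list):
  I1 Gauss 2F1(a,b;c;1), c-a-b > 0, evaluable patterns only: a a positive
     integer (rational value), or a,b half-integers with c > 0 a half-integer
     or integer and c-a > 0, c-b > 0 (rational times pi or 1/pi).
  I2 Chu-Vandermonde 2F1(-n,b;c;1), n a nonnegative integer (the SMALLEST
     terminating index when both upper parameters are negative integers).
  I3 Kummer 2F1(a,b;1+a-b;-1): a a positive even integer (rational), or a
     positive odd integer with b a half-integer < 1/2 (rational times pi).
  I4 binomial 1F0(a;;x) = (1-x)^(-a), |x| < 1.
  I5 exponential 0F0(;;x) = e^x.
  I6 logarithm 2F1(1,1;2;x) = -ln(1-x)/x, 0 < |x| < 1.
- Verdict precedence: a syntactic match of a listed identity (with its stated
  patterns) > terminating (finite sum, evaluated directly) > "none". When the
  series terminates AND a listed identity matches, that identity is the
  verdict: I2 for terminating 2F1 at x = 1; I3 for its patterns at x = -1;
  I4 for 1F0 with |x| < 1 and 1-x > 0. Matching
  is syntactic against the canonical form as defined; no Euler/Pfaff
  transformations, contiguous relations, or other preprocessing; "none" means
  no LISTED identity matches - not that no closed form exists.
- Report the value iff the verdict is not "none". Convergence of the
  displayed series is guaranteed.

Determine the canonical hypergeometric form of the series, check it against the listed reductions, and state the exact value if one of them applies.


With C = -\frac{4}{5}: the canonical form is 2F1(1, 1; 2; \frac{1}{3}). Verdict: this is the I6 logarithm reduction (the logarithm: parameters (1,1;2), x = \frac{1}{3}). Value: \frac{12}{5} \cdot \ln\left(\frac{2}{3}\right).

First insight: with t_0 = -\frac{4}{5}, factor the ratio over Q (prefactor -4/5): negated roots = parameters.
Adjacent-term ratio: r(k) = \frac{1}{3} * (k+1) (k+1) / [(k+2) (k+1)] ; factor over Q: parameters, x = \frac{1}{3}, and C = -\frac{4}{5}.


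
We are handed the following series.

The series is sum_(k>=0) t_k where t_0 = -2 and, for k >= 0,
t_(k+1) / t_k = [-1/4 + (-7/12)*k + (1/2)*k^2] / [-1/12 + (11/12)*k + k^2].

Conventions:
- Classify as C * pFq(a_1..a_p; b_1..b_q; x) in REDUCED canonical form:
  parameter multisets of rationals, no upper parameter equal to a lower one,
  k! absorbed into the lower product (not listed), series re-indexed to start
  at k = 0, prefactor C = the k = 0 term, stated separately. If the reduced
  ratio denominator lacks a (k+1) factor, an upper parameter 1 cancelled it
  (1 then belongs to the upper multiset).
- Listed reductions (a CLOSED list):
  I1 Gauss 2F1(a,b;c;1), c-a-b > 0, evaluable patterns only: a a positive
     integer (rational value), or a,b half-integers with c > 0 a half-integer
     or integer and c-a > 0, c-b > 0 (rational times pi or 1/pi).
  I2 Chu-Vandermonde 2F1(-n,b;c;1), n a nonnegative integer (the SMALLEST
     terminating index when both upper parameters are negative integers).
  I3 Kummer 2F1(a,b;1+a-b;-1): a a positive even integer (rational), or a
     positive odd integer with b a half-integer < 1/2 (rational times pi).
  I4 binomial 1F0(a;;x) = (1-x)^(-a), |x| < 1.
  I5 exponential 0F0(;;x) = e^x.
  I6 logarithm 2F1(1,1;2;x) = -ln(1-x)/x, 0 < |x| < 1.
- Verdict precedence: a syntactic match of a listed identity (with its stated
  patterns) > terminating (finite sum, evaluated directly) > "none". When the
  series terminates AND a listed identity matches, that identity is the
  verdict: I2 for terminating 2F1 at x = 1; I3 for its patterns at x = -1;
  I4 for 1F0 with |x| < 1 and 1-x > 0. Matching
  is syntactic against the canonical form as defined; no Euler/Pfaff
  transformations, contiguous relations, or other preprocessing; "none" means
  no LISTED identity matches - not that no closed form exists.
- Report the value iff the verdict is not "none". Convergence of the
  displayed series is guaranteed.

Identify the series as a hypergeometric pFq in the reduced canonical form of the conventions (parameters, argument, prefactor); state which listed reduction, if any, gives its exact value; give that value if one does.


At argument 1/2: a 2F1 with upper {-3/2, 1/3}, lower {-1/12}, scaled by C = -2. Verdict: no listed reduction: x = 1/2 and upper {-3/2, 1/3} fail every I1-I6 pattern.

First insight: t_0 being -2, roots of the ratio polynomials (C = -2) are the negated parameters.
Consecutive-term ratio: r(k) = (1/2) * (k-3/2) (k+1/3) / [(k-1/12) (k+1)] - rational; roots negated = parameters, x = (1/2), C = -2.
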